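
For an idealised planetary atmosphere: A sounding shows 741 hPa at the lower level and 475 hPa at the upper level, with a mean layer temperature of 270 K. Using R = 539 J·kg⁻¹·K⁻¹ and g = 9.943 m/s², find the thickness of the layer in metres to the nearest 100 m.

Δz ≈ 6500 m

Hypsometric equation: Δz = (R T̄/g) ln(P₁/P₂).
R T̄/g = 539 × 270 / 9.943 = 14636 m.
ln(741/475) = ln(1.5600) = 0.44469.
Δz = 14636 × 0.44469 = 6508.5 m.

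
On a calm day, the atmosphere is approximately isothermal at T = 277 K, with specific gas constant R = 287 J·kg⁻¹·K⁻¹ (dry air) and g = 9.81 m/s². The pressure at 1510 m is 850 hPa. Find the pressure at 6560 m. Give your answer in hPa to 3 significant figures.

Scale height: H = RT/g = 287 × 277 / 9.81 = 8103.9 m.
Between two levels, P₂ = P₁ exp(−Δz/H) with Δz = z₂ − z₁.
Δz = 6560.0 − 1510.0 = 5050.0 m; Δz/H = 5050.0/8103.9 = 0.62316.
P₂ = 850 × exp(−0.62316) = 850 × 0.53625 = 455.81 hPa.

P ≈ 456 hPa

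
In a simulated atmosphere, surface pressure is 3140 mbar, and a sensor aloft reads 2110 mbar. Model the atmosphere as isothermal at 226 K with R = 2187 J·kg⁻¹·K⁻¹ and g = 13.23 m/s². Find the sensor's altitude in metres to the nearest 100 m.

z ≈ 14900 m

Scale height: H = RT/g = 2187 × 226 / 13.23 = 37359 m.
Invert the barometric formula: z = H ln(P₀/P).
P₀/P = 3140/2110 = 1.4882; ln(1.4882) = 0.39757.
z = 37359 × 0.39757 = 14853 m.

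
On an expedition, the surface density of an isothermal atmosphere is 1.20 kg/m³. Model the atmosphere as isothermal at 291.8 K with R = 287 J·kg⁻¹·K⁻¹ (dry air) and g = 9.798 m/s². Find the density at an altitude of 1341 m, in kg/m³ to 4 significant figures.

Scale height: H = RT/g = 287 × 291.8 / 9.798 = 8547.3 m.
In an isothermal atmosphere, density decays like pressure: ρ = ρ₀ exp(−z/H).
z/H = 1341.0/8547.3 = 0.15689; exp(−0.15689) = 0.85480.
ρ = 1.20 × 0.85480 = 1.0258 kg/m³.

ρ ≈ 1.026 kg/m³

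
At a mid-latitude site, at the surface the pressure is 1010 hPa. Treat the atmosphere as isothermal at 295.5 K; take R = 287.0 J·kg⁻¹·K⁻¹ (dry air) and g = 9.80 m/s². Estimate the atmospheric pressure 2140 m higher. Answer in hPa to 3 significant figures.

P ≈ 789 hPa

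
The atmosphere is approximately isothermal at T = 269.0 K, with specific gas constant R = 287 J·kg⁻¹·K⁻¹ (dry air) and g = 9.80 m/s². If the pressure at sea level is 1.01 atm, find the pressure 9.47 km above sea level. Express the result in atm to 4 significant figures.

Scale height: H = RT/g = 287 × 269.0 / 9.80 = 7877.9 m.
Barometric formula: P = P₀ exp(−z/H).
z/H = 9470.0/7877.9 = 1.2021; exp(−1.2021) = 0.30056.
P = 1.01 × 0.30056 = 0.30357 atm.

P ≈ 0.3036 atm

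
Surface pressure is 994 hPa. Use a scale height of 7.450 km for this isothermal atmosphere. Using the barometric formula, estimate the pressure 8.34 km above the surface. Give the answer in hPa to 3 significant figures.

Barometric formula: P = P₀ exp(−z/H).
z/H = 8340.0/7450.0 = 1.1195; exp(−1.1195) = 0.32644.
P = 994 × 0.32644 = 324.48 hPa.

P ≈ 324 hPa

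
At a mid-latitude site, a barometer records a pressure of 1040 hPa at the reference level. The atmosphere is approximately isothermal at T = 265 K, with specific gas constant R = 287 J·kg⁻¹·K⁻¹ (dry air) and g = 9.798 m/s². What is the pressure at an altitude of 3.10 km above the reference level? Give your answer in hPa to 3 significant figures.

Scale height: H = RT/g = 287 × 265 / 9.798 = 7762.3 m.
Barometric formula: P = P₀ exp(−z/H).
z/H = 3100.0/7762.3 = 0.39937; exp(−0.39937) = 0.67074.
P = 1040 × 0.67074 = 697.57 hPa.

P ≈ 698 hPa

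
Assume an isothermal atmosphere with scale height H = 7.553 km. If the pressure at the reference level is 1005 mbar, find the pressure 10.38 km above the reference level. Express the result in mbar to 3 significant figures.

P ≈ 254 mbar

Barometric formula: P = P₀ exp(−z/H).
z/H = 10380/7553.0 = 1.3743; exp(−1.3743) = 0.25302.
P = 1005 × 0.25302 = 254.29 mbar.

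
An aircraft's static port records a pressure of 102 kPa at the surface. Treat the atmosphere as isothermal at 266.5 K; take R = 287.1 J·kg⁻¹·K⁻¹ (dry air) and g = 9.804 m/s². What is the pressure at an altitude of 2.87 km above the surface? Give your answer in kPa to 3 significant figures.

P ≈ 70.6 kPa

Scale height: H = RT/g = 287.1 × 266.5 / 9.804 = 7804.2 m.
Barometric formula: P = P₀ exp(−z/H).
z/H = 2870.0/7804.2 = 0.36775; exp(−0.36775) = 0.69229.
P = 102 × 0.69229 = 70.614 kPa.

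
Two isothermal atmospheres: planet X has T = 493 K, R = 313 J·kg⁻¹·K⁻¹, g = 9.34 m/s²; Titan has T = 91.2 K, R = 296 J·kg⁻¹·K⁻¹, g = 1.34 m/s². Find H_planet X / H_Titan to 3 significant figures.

H_planet X/H_Titan ≈ 0.820

H = RT/g for each body.
H_planet X = 313 × 493 / 9.34 = 16521 m.
H_Titan = 296 × 91.2 / 1.34 = 20146 m.
H_planet X/H_Titan = 16521/20146 = 0.82006.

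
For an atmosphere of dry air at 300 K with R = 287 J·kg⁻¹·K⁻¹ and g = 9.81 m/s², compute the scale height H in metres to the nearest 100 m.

H ≈ 8800 m

The scale height of an isothermal atmosphere is H = RT/g.
H = 287 × 300 / 9.81 = 86100/9.81 = 8776.8 m.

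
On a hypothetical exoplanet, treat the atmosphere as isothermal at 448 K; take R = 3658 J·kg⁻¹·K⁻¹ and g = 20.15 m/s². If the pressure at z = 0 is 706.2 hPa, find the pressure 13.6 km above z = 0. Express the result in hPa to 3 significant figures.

Scale height: H = RT/g = 3658 × 448 / 20.15 = 81329 m.
Barometric formula: P = P₀ exp(−z/H).
z/H = 13600/81329 = 0.16722; exp(−0.16722) = 0.84601.
P = 706.2 × 0.84601 = 597.45 hPa.

P ≈ 597 hPa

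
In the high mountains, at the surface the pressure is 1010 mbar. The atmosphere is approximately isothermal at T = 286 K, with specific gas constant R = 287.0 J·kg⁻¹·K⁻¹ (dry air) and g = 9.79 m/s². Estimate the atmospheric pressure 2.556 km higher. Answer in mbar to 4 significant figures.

Scale height: H = RT/g = 287.0 × 286 / 9.79 = 8384.3 m.
Barometric formula: P = P₀ exp(−z/H).
z/H = 2556.0/8384.3 = 0.30486; exp(−0.30486) = 0.73723.
P = 1010 × 0.73723 = 744.60 mbar.

P ≈ 744.6 mbar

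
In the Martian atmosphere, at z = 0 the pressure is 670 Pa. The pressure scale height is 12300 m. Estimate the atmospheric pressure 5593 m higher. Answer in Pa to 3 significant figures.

Barometric formula: P = P₀ exp(−z/H).
z/H = 5593.0/12300 = 0.45472; exp(−0.45472) = 0.63463.
P = 670 × 0.63463 = 425.20 Pa.

P ≈ 425 Pa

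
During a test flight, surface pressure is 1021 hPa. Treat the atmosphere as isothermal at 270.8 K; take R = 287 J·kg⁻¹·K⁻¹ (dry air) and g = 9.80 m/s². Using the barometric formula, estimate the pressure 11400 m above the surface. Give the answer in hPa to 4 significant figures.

P ≈ 242.5 hPa

Scale height: H = RT/g = 287 × 270.8 / 9.80 = 7930.6 m.
Barometric formula: P = P₀ exp(−z/H).
z/H = 11400/7930.6 = 1.4375; exp(−1.4375) = 0.23752.
P = 1021 × 0.23752 = 242.51 hPa.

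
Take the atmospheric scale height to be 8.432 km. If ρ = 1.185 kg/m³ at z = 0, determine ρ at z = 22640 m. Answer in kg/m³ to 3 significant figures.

ρ ≈ 0.0808 kg/m³

In an isothermal atmosphere, density decays like pressure: ρ = ρ₀ exp(−z/H).
z/H = 22640/8432.0 = 2.6850; exp(−2.6850) = 0.068221.
ρ = 1.185 × 0.068221 = 0.080842 kg/m³.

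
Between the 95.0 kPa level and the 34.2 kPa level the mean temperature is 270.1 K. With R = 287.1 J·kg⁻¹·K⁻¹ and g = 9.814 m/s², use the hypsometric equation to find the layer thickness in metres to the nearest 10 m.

Hypsometric equation: Δz = (R T̄/g) ln(P₁/P₂).
R T̄/g = 287.1 × 270.1 / 9.814 = 7901.5 m.
ln(95.0/34.2) = ln(2.7778) = 1.0217.
Δz = 7901.5 × 1.0217 = 8073.0 m.

Δz ≈ 8070 m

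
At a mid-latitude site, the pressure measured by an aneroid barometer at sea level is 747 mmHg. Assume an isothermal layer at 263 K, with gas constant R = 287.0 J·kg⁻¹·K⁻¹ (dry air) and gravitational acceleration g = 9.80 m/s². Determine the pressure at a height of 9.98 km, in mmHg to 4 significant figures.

Scale height: H = RT/g = 287.0 × 263 / 9.80 = 7702.1 m.
Barometric formula: P = P₀ exp(−z/H).
z/H = 9980.0/7702.1 = 1.2958; exp(−1.2958) = 0.27368.
P = 747 × 0.27368 = 204.44 mmHg.

P ≈ 204.4 mmHg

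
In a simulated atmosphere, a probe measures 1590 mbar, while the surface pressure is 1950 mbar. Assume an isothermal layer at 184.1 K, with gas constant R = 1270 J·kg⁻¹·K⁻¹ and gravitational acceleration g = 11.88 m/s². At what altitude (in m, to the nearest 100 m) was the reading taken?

z ≈ 4000 m

Scale height: H = RT/g = 1270 × 184.1 / 11.88 = 19681 m.
Invert the barometric formula: z = H ln(P₀/P).
P₀/P = 1950/1590 = 1.2264; ln(1.2264) = 0.20408.
z = 19681 × 0.20408 = 4016.5 m.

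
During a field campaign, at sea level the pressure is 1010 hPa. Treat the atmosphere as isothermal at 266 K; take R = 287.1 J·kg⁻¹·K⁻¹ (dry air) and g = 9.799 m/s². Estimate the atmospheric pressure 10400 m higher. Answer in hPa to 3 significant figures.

P ≈ 266 hPa

Scale height: H = RT/g = 287.1 × 266 / 9.799 = 7793.5 m.
Barometric formula: P = P₀ exp(−z/H).
z/H = 10400/7793.5 = 1.3344; exp(−1.3344) = 0.26332.
P = 1010 × 0.26332 = 265.95 hPa.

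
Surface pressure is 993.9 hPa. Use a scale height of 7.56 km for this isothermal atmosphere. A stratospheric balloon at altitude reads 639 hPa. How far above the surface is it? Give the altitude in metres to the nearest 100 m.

z ≈ 3300 m

Invert the barometric formula: z = H ln(P₀/P).
P₀/P = 993.9/639 = 1.5554; ln(1.5554) = 0.44173.
z = 7560.0 × 0.44173 = 3339.5 m.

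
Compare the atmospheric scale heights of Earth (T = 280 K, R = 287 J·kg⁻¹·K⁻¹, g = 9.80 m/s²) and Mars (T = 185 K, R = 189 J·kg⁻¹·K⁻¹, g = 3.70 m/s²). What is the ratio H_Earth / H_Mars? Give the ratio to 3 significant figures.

H = RT/g for each body.
H_Earth = 287 × 280 / 9.80 = 8200.0 m.
H_Mars = 189 × 185 / 3.70 = 9450.0 m.
H_Earth/H_Mars = 8200.0/9450.0 = 0.86772.

H_Earth/H_Mars ≈ 0.868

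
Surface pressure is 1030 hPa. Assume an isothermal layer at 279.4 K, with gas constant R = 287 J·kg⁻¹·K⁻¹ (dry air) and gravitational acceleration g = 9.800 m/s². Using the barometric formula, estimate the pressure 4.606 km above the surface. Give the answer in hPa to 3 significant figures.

P ≈ 587 hPa

Scale height: H = RT/g = 287 × 279.4 / 9.800 = 8182.4 m.
Barometric formula: P = P₀ exp(−z/H).
z/H = 4606.0/8182.4 = 0.56292; exp(−0.56292) = 0.56954.
P = 1030 × 0.56954 = 586.63 hPa.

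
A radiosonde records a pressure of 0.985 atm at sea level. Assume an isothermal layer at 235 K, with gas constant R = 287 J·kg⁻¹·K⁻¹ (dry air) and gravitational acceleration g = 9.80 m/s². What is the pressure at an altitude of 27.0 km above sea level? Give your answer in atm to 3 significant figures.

P ≈ 0.0195 atm

Scale height: H = RT/g = 287 × 235 / 9.80 = 6882.1 m.
Barometric formula: P = P₀ exp(−z/H).
z/H = 27000/6882.1 = 3.9232; exp(−3.9232) = 0.019778.
P = 0.985 × 0.019778 = 0.019481 atm.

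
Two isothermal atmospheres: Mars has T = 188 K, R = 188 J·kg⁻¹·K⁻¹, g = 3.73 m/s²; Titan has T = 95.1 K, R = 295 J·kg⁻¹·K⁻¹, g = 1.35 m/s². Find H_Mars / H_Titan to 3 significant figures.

H_Mars/H_Titan ≈ 0.456

H = RT/g for each body.
H_Mars = 188 × 188 / 3.73 = 9475.6 m.
H_Titan = 295 × 95.1 / 1.35 = 20781 m.
H_Mars/H_Titan = 9475.6/20781 = 0.45597.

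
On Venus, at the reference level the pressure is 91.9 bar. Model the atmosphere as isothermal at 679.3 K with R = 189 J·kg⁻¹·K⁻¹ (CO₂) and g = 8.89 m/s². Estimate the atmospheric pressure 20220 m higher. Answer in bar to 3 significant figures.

P ≈ 22.7 bar

Scale height: H = RT/g = 189 × 679.3 / 8.89 = 14442 m.
Barometric formula: P = P₀ exp(−z/H).
z/H = 20220/14442 = 1.4001; exp(−1.4001) = 0.24657.
P = 91.9 × 0.24657 = 22.660 bar.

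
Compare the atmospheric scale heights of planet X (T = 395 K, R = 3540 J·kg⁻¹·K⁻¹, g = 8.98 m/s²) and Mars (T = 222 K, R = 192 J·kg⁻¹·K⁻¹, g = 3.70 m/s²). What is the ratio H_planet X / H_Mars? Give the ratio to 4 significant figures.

H_planet X/H_Mars ≈ 13.52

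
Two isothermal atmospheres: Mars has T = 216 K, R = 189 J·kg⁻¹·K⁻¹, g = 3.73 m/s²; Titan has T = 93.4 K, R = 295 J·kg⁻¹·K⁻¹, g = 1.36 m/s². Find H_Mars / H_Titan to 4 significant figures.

H = RT/g for each body.
H_Mars = 189 × 216 / 3.73 = 10945 m.
H_Titan = 295 × 93.4 / 1.36 = 20260 m.
H_Mars/H_Titan = 10945/20260 = 0.54023.

H_Mars/H_Titan ≈ 0.5402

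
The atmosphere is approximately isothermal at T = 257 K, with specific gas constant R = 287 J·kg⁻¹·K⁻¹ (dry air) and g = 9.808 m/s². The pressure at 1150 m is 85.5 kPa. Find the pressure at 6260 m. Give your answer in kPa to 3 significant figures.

P ≈ 43.3 kPa

Scale height: H = RT/g = 287 × 257 / 9.808 = 7520.3 m.
Between two levels, P₂ = P₁ exp(−Δz/H) with Δz = z₂ − z₁.
Δz = 6260.0 − 1150.0 = 5110.0 m; Δz/H = 5110.0/7520.3 = 0.67949.
P₂ = 85.5 × exp(−0.67949) = 85.5 × 0.50688 = 43.338 kPa.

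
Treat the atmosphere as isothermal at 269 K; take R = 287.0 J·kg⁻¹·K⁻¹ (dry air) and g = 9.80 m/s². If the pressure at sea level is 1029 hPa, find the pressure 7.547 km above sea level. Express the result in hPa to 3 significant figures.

P ≈ 395 hPa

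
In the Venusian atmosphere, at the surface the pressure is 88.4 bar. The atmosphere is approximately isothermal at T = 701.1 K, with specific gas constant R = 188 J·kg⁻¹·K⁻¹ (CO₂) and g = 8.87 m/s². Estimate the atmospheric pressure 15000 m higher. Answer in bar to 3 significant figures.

Scale height: H = RT/g = 188 × 701.1 / 8.87 = 14860 m.
Barometric formula: P = P₀ exp(−z/H).
z/H = 15000/14860 = 1.0094; exp(−1.0094) = 0.36444.
P = 88.4 × 0.36444 = 32.216 bar.

P ≈ 32.2 bar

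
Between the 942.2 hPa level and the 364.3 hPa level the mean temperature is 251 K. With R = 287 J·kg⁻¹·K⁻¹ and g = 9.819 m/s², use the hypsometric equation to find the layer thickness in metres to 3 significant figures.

Δz ≈ 6970 m

Hypsometric equation: Δz = (R T̄/g) ln(P₁/P₂).
R T̄/g = 287 × 251 / 9.819 = 7336.5 m.
ln(942.2/364.3) = ln(2.5863) = 0.95023.
Δz = 7336.5 × 0.95023 = 6971.4 m.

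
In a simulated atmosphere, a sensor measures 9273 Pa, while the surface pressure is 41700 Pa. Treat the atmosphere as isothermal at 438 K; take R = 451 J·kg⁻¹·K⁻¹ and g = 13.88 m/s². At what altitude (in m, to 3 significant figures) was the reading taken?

Scale height: H = RT/g = 451 × 438 / 13.88 = 14232 m.
Invert the barometric formula: z = H ln(P₀/P).
P₀/P = 41700/9273 = 4.4969; ln(4.4969) = 1.5034.
z = 14232 × 1.5034 = 21396 m.

z ≈ 21400 m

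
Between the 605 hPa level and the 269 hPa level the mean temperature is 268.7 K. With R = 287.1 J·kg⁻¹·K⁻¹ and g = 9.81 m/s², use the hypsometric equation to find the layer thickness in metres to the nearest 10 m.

Δz ≈ 6370 m

Hypsometric equation: Δz = (R T̄/g) ln(P₁/P₂).
R T̄/g = 287.1 × 268.7 / 9.81 = 7863.8 m.
ln(605/269) = ln(2.2491) = 0.81053.
Δz = 7863.8 × 0.81053 = 6373.8 m.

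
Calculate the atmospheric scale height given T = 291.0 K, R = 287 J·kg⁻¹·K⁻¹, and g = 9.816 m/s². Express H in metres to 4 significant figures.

The scale height of an isothermal atmosphere is H = RT/g.
H = 287 × 291.0 / 9.816 = 83517/9.816 = 8508.3 m.

H ≈ 8508 m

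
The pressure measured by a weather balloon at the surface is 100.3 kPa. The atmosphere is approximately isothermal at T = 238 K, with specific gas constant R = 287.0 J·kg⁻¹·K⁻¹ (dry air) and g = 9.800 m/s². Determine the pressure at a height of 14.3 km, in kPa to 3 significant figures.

P ≈ 12.9 kPa

Scale height: H = RT/g = 287.0 × 238 / 9.800 = 6970.0 m.
Barometric formula: P = P₀ exp(−z/H).
z/H = 14300/6970.0 = 2.0516; exp(−2.0516) = 0.12853.
P = 100.3 × 0.12853 = 12.892 kPa.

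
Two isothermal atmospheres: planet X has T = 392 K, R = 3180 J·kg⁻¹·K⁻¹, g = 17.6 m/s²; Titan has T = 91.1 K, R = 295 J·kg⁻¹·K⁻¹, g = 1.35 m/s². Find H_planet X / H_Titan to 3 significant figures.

H = RT/g for each body.
H_planet X = 3180 × 392 / 17.6 = 70827 m.
H_Titan = 295 × 91.1 / 1.35 = 19907 m.
H_planet X/H_Titan = 70827/19907 = 3.5579.

H_planet X/H_Titan ≈ 3.56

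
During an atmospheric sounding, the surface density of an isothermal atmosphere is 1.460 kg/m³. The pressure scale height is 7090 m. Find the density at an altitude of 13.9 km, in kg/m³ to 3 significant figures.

In an isothermal atmosphere, density decays like pressure: ρ = ρ₀ exp(−z/H).
z/H = 13900/7090.0 = 1.9605; exp(−1.9605) = 0.14079.
ρ = 1.460 × 0.14079 = 0.20555 kg/m³.

ρ ≈ 0.206 kg/m³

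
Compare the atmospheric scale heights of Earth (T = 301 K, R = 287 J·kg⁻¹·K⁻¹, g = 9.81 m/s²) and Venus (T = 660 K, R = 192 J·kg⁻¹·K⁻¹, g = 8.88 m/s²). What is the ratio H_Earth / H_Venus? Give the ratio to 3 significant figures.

H_Earth/H_Venus ≈ 0.617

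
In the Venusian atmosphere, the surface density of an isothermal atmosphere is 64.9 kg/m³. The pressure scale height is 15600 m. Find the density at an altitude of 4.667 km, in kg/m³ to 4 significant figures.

In an isothermal atmosphere, density decays like pressure: ρ = ρ₀ exp(−z/H).
z/H = 4667.0/15600 = 0.29917; exp(−0.29917) = 0.74143.
ρ = 64.9 × 0.74143 = 48.119 kg/m³.

ρ ≈ 48.12 kg/m³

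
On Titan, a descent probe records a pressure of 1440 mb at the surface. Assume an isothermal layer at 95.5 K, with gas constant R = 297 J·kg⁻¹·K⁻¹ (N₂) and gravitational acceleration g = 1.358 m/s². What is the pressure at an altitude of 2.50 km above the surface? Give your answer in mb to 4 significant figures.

Scale height: H = RT/g = 297 × 95.5 / 1.358 = 20886 m.
Barometric formula: P = P₀ exp(−z/H).
z/H = 2500.0/20886 = 0.11970; exp(−0.11970) = 0.88719.
P = 1440 × 0.88719 = 1277.6 mb.

P ≈ 1278 mb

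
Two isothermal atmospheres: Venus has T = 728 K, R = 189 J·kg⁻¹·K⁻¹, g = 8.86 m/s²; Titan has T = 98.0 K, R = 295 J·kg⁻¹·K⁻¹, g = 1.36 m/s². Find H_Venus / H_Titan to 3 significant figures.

H = RT/g for each body.
H_Venus = 189 × 728 / 8.86 = 15530 m.
H_Titan = 295 × 98.0 / 1.36 = 21257 m.
H_Venus/H_Titan = 15530/21257 = 0.73058.

H_Venus/H_Titan ≈ 0.731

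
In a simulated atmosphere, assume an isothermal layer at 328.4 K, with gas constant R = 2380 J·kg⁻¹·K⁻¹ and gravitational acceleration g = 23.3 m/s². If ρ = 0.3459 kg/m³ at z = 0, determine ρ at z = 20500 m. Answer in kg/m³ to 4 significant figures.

Scale height: H = RT/g = 2380 × 328.4 / 23.3 = 33545 m.
In an isothermal atmosphere, density decays like pressure: ρ = ρ₀ exp(−z/H).
z/H = 20500/33545 = 0.61112; exp(−0.61112) = 0.54274.
ρ = 0.3459 × 0.54274 = 0.18773 kg/m³.

ρ ≈ 0.1877 kg/m³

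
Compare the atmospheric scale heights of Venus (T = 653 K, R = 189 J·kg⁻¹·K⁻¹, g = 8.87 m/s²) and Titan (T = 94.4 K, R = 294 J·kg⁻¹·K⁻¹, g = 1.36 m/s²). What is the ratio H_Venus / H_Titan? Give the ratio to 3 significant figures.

H = RT/g for each body.
H_Venus = 189 × 653 / 8.87 = 13914 m.
H_Titan = 294 × 94.4 / 1.36 = 20407 m.
H_Venus/H_Titan = 13914/20407 = 0.68182.

H_Venus/H_Titan ≈ 0.682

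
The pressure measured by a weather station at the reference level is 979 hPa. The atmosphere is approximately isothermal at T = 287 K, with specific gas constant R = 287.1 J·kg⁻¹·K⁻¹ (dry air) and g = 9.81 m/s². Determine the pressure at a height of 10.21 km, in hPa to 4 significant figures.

Scale height: H = RT/g = 287.1 × 287 / 9.81 = 8399.4 m.
Barometric formula: P = P₀ exp(−z/H).
z/H = 10210/8399.4 = 1.2156; exp(−1.2156) = 0.29653.
P = 979 × 0.29653 = 290.30 hPa.

P ≈ 290.3 hPa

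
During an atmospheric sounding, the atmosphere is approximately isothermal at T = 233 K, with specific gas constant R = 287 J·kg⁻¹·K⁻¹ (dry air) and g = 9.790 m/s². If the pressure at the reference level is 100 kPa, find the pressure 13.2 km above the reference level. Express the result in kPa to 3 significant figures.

P ≈ 14.5 kPa

Scale height: H = RT/g = 287 × 233 / 9.790 = 6830.5 m.
Barometric formula: P = P₀ exp(−z/H).
z/H = 13200/6830.5 = 1.9325; exp(−1.9325) = 0.14479.
P = 100 × 0.14479 = 14.479 kPa.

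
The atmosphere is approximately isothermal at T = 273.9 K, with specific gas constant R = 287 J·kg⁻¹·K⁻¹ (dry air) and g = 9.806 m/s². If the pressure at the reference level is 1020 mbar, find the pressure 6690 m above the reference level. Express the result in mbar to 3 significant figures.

P ≈ 443 mbar

Scale height: H = RT/g = 287 × 273.9 / 9.806 = 8016.4 m.
Barometric formula: P = P₀ exp(−z/H).
z/H = 6690.0/8016.4 = 0.83454; exp(−0.83454) = 0.43407.
P = 1020 × 0.43407 = 442.75 mbar.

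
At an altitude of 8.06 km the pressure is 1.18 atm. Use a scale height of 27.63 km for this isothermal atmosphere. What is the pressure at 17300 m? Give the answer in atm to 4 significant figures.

P ≈ 0.8446 atm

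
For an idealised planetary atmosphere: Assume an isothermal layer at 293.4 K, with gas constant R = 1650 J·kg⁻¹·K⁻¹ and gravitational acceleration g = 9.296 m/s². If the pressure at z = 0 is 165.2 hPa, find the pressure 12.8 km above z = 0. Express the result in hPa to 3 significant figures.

P ≈ 129 hPa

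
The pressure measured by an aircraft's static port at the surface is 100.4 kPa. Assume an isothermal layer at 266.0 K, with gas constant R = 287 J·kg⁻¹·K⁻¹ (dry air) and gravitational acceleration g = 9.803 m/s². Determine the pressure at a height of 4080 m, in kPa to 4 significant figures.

P ≈ 59.46 kPa

Scale height: H = RT/g = 287 × 266.0 / 9.803 = 7787.6 m.
Barometric formula: P = P₀ exp(−z/H).
z/H = 4080.0/7787.6 = 0.52391; exp(−0.52391) = 0.59220.
P = 100.4 × 0.59220 = 59.457 kPa.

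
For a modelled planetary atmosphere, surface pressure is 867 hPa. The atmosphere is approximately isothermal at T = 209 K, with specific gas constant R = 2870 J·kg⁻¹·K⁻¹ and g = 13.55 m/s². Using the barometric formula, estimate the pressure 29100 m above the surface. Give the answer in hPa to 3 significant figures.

P ≈ 449 hPa

Scale height: H = RT/g = 2870 × 209 / 13.55 = 44268 m.
Barometric formula: P = P₀ exp(−z/H).
z/H = 29100/44268 = 0.65736; exp(−0.65736) = 0.51822.
P = 867 × 0.51822 = 449.30 hPa.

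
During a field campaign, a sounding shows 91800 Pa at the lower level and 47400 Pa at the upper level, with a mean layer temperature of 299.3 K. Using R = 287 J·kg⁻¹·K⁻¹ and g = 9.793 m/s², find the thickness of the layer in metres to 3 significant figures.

Hypsometric equation: Δz = (R T̄/g) ln(P₁/P₂).
R T̄/g = 287 × 299.3 / 9.793 = 8771.5 m.
ln(91800/47400) = ln(1.9367) = 0.66099.
Δz = 8771.5 × 0.66099 = 5797.9 m.

Δz ≈ 5800 m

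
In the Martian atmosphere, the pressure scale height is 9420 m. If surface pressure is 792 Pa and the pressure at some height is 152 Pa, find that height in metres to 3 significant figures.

Invert the barometric formula: z = H ln(P₀/P).
P₀/P = 792/152 = 5.2105; ln(5.2105) = 1.6507.
z = 9420.0 × 1.6507 = 15550 m.

z ≈ 15500 m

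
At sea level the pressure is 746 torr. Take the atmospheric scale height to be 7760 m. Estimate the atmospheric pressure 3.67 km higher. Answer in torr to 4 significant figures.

P ≈ 464.9 torr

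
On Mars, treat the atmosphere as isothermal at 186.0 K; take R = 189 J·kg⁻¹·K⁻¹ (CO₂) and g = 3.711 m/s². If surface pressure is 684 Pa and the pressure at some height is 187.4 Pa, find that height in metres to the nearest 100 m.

Scale height: H = RT/g = 189 × 186.0 / 3.711 = 9472.9 m.
Invert the barometric formula: z = H ln(P₀/P).
P₀/P = 684/187.4 = 3.6499; ln(3.6499) = 1.2947.
z = 9472.9 × 1.2947 = 12265 m.

z ≈ 12300 m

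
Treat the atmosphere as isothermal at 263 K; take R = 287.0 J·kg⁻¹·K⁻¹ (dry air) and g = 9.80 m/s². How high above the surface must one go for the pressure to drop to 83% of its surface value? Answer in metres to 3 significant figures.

Scale height: H = RT/g = 287.0 × 263 / 9.80 = 7702.1 m.
Set P/P₀ = exp(−z/H) = 0.83, so z = −H ln(0.83).
−ln(0.83) = 0.18633; z = 7702.1 × 0.18633 = 1435.1 m.

z ≈ 1440 m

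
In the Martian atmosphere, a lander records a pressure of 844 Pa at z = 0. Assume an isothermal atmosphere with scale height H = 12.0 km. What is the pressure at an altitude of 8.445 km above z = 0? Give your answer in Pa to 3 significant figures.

P ≈ 418 Pa

Barometric formula: P = P₀ exp(−z/H).
z/H = 8445.0/12000 = 0.70375; exp(−0.70375) = 0.49473.
P = 844 × 0.49473 = 417.55 Pa.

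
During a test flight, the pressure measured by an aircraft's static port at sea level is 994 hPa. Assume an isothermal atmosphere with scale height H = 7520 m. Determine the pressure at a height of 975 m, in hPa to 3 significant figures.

P ≈ 873 hPa

Barometric formula: P = P₀ exp(−z/H).
z/H = 975.00/7520.0 = 0.12965; exp(−0.12965) = 0.87840.
P = 994 × 0.87840 = 873.13 hPa.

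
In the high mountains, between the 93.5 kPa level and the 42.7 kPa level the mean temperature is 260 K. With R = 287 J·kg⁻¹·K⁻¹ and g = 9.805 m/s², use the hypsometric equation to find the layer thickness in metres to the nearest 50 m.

Δz ≈ 5950 m

Hypsometric equation: Δz = (R T̄/g) ln(P₁/P₂).
R T̄/g = 287 × 260 / 9.805 = 7610.4 m.
ln(93.5/42.7) = ln(2.1897) = 0.78376.
Δz = 7610.4 × 0.78376 = 5964.7 m.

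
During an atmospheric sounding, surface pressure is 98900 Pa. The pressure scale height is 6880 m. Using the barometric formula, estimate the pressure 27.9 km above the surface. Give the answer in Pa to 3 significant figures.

P ≈ 1710 Pa

Barometric formula: P = P₀ exp(−z/H).
z/H = 27900/6880.0 = 4.0552; exp(−4.0552) = 0.017332.
P = 98900 × 0.017332 = 1714.1 Pa.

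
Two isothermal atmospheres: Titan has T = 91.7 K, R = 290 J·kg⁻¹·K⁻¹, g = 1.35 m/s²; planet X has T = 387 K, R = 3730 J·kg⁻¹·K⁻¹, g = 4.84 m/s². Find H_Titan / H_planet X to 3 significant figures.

H = RT/g for each body.
H_Titan = 290 × 91.7 / 1.35 = 19699 m.
H_planet X = 3730 × 387 / 4.84 = 298250 m.
H_Titan/H_planet X = 19699/298250 = 0.066049.

H_Titan/H_planet X ≈ 0.0660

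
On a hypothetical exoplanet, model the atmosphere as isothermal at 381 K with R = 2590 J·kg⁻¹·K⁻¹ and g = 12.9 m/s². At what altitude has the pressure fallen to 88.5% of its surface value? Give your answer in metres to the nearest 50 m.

Scale height: H = RT/g = 2590 × 381 / 12.9 = 76495 m.
Set P/P₀ = exp(−z/H) = 0.885, so z = −H ln(0.885).
−ln(0.885) = 0.12217; z = 76495 × 0.12217 = 9345.4 m.

z ≈ 9350 m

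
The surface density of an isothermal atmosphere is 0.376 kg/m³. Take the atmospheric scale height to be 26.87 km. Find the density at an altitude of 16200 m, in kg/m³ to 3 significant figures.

In an isothermal atmosphere, density decays like pressure: ρ = ρ₀ exp(−z/H).
z/H = 16200/26870 = 0.60290; exp(−0.60290) = 0.54722.
ρ = 0.376 × 0.54722 = 0.20575 kg/m³.

ρ ≈ 0.206 kg/m³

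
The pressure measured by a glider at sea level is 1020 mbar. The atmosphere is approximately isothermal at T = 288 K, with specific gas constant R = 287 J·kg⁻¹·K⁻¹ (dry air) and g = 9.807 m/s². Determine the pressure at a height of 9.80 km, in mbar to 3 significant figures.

Scale height: H = RT/g = 287 × 288 / 9.807 = 8428.3 m.
Barometric formula: P = P₀ exp(−z/H).
z/H = 9800.0/8428.3 = 1.1627; exp(−1.1627) = 0.31264.
P = 1020 × 0.31264 = 318.89 mbar.

P ≈ 319 mbar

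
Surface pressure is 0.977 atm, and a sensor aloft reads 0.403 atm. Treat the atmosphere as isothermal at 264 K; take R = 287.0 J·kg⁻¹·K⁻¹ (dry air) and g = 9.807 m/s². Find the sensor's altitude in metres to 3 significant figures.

z ≈ 6840 m

Scale height: H = RT/g = 287.0 × 264 / 9.807 = 7725.9 m.
Invert the barometric formula: z = H ln(P₀/P).
P₀/P = 0.977/0.403 = 2.4243; ln(2.4243) = 0.88554.
z = 7725.9 × 0.88554 = 6841.6 m.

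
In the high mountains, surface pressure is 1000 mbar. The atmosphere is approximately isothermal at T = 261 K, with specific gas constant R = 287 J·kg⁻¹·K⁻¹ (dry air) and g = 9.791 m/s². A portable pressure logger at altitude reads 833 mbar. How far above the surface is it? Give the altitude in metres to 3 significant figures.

z ≈ 1400 m

Scale height: H = RT/g = 287 × 261 / 9.791 = 7650.6 m.
Invert the barometric formula: z = H ln(P₀/P).
P₀/P = 1000/833 = 1.2005; ln(1.2005) = 0.18274.
z = 7650.6 × 0.18274 = 1398.1 m.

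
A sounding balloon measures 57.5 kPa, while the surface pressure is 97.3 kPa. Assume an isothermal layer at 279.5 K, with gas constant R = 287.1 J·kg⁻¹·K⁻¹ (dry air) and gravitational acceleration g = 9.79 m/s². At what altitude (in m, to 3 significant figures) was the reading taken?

Scale height: H = RT/g = 287.1 × 279.5 / 9.79 = 8196.6 m.
Invert the barometric formula: z = H ln(P₀/P).
P₀/P = 97.3/57.5 = 1.6922; ln(1.6922) = 0.52603.
z = 8196.6 × 0.52603 = 4311.7 m.

z ≈ 4310 m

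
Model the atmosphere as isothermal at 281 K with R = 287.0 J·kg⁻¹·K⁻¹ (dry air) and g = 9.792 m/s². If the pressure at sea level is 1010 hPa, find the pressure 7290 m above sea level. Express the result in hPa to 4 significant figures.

P ≈ 416.8 hPa

Scale height: H = RT/g = 287.0 × 281 / 9.792 = 8236.0 m.
Barometric formula: P = P₀ exp(−z/H).
z/H = 7290.0/8236.0 = 0.88514; exp(−0.88514) = 0.41266.
P = 1010 × 0.41266 = 416.79 hPa.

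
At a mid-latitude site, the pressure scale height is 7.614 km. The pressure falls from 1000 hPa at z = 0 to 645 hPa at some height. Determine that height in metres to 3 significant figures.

z ≈ 3340 m

Invert the barometric formula: z = H ln(P₀/P).
P₀/P = 1000/645 = 1.5504; ln(1.5504) = 0.43851.
z = 7614.0 × 0.43851 = 3338.8 m.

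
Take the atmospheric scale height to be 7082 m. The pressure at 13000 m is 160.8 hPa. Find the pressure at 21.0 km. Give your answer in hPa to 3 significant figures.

P ≈ 52.0 hPa

Between two levels, P₂ = P₁ exp(−Δz/H) with Δz = z₂ − z₁.
Δz = 21000 − 13000 = 8000.0 m; Δz/H = 8000.0/7082.0 = 1.1296.
P₂ = 160.8 × exp(−1.1296) = 160.8 × 0.32316 = 51.964 hPa.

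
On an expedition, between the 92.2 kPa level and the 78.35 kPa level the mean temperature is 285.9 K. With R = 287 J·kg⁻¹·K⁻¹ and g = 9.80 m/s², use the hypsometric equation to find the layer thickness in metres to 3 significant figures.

Δz ≈ 1360 m

Hypsometric equation: Δz = (R T̄/g) ln(P₁/P₂).
R T̄/g = 287 × 285.9 / 9.80 = 8372.8 m.
ln(92.2/78.35) = ln(1.1768) = 0.16280.
Δz = 8372.8 × 0.16280 = 1363.1 m.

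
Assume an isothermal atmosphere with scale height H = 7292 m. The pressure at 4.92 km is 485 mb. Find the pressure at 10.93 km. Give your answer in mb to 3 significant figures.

Between two levels, P₂ = P₁ exp(−Δz/H) with Δz = z₂ − z₁.
Δz = 10930 − 4920.0 = 6010.0 m; Δz/H = 6010.0/7292.0 = 0.82419.
P₂ = 485 × exp(−0.82419) = 485 × 0.43859 = 212.72 mb.

P ≈ 213 mb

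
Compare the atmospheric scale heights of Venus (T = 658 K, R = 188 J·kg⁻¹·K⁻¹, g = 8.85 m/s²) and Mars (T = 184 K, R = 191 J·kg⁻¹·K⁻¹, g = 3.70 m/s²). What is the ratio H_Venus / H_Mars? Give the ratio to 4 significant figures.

H = RT/g for each body.
H_Venus = 188 × 658 / 8.85 = 13978 m.
H_Mars = 191 × 184 / 3.70 = 9498.4 m.
H_Venus/H_Mars = 13978/9498.4 = 1.4716.

H_Venus/H_Mars ≈ 1.472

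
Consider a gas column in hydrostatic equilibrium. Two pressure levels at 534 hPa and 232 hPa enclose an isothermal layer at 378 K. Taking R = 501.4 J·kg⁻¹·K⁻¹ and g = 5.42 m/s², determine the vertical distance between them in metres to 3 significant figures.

Δz ≈ 29200 m

Hypsometric equation: Δz = (R T̄/g) ln(P₁/P₂).
R T̄/g = 501.4 × 378 / 5.42 = 34968 m.
ln(534/232) = ln(2.3017) = 0.83365.
Δz = 34968 × 0.83365 = 29151 m.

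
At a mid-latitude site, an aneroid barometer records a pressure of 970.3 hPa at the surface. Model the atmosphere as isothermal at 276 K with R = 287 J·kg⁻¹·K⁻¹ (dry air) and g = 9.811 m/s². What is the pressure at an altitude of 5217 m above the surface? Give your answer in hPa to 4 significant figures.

Scale height: H = RT/g = 287 × 276 / 9.811 = 8073.8 m.
Barometric formula: P = P₀ exp(−z/H).
z/H = 5217.0/8073.8 = 0.64616; exp(−0.64616) = 0.52405.
P = 970.3 × 0.52405 = 508.49 hPa.

P ≈ 508.5 hPa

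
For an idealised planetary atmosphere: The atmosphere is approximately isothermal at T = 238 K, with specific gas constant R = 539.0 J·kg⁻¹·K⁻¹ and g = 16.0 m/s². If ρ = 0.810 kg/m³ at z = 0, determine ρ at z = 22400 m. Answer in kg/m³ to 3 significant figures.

Scale height: H = RT/g = 539.0 × 238 / 16.0 = 8017.6 m.
In an isothermal atmosphere, density decays like pressure: ρ = ρ₀ exp(−z/H).
z/H = 22400/8017.6 = 2.7939; exp(−2.7939) = 0.061182.
ρ = 0.810 × 0.061182 = 0.049557 kg/m³.

ρ ≈ 0.0496 kg/m³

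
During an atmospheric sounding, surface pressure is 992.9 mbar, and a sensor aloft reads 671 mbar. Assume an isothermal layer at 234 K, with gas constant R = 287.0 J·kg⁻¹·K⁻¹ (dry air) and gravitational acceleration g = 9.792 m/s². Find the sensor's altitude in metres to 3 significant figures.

Scale height: H = RT/g = 287.0 × 234 / 9.792 = 6858.5 m.
Invert the barometric formula: z = H ln(P₀/P).
P₀/P = 992.9/671 = 1.4797; ln(1.4797) = 0.39184.
z = 6858.5 × 0.39184 = 2687.4 m.

z ≈ 2690 m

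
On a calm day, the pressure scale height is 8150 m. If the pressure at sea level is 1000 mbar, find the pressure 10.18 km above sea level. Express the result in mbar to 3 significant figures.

P ≈ 287 mbar

Barometric formula: P = P₀ exp(−z/H).
z/H = 10180/8150.0 = 1.2491; exp(−1.2491) = 0.28676.
P = 1000 × 0.28676 = 286.76 mbar.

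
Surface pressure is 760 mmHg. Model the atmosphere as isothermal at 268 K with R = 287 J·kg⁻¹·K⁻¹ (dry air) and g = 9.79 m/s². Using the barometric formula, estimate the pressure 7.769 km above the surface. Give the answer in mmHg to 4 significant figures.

Scale height: H = RT/g = 287 × 268 / 9.79 = 7856.6 m.
Barometric formula: P = P₀ exp(−z/H).
z/H = 7769.0/7856.6 = 0.98885; exp(−0.98885) = 0.37200.
P = 760 × 0.37200 = 282.72 mmHg.

P ≈ 282.7 mmHg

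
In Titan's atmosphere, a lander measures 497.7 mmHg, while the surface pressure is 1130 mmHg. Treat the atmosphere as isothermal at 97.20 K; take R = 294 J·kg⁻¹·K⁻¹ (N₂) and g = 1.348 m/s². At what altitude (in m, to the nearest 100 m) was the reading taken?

z ≈ 17400 m

Scale height: H = RT/g = 294 × 97.20 / 1.348 = 21199 m.
Invert the barometric formula: z = H ln(P₀/P).
P₀/P = 1130/497.7 = 2.2704; ln(2.2704) = 0.81996.
z = 21199 × 0.81996 = 17382 m.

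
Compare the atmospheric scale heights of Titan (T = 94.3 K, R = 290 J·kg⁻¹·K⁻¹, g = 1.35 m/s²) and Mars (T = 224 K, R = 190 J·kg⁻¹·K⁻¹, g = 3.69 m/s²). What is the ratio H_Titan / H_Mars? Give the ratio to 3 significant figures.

H = RT/g for each body.
H_Titan = 290 × 94.3 / 1.35 = 20257 m.
H_Mars = 190 × 224 / 3.69 = 11534 m.
H_Titan/H_Mars = 20257/11534 = 1.7563.

H_Titan/H_Mars ≈ 1.76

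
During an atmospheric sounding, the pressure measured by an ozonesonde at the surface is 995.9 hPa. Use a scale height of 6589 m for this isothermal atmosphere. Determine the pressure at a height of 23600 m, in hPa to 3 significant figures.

Barometric formula: P = P₀ exp(−z/H).
z/H = 23600/6589.0 = 3.5817; exp(−3.5817) = 0.027828.
P = 995.9 × 0.027828 = 27.714 hPa.

P ≈ 27.7 hPa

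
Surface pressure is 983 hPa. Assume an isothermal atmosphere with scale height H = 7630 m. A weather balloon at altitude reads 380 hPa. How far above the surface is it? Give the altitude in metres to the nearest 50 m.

z ≈ 7250 m

Invert the barometric formula: z = H ln(P₀/P).
P₀/P = 983/380 = 2.5868; ln(2.5868) = 0.95042.
z = 7630.0 × 0.95042 = 7251.7 m.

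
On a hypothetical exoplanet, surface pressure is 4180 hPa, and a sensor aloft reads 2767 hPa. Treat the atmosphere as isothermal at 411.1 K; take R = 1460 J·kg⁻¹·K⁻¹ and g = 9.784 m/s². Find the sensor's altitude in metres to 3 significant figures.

Scale height: H = RT/g = 1460 × 411.1 / 9.784 = 61346 m.
Invert the barometric formula: z = H ln(P₀/P).
P₀/P = 4180/2767 = 1.5107; ln(1.5107) = 0.41257.
z = 61346 × 0.41257 = 25310 m.

z ≈ 25300 m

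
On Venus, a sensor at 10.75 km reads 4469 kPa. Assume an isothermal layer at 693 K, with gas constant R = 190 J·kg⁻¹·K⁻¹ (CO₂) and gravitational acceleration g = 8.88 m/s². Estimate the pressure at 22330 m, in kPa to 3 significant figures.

P ≈ 2050 kPa

Scale height: H = RT/g = 190 × 693 / 8.88 = 14828 m.
Between two levels, P₂ = P₁ exp(−Δz/H) with Δz = z₂ − z₁.
Δz = 22330 − 10750 = 11580 m; Δz/H = 11580/14828 = 0.78095.
P₂ = 4469 × exp(−0.78095) = 4469 × 0.45797 = 2046.7 kPa.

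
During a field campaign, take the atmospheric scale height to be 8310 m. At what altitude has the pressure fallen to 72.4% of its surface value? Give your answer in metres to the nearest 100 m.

z ≈ 2700 m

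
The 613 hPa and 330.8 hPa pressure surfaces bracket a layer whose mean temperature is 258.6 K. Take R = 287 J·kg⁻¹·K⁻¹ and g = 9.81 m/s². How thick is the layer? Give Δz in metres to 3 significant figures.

Δz ≈ 4670 m

Hypsometric equation: Δz = (R T̄/g) ln(P₁/P₂).
R T̄/g = 287 × 258.6 / 9.81 = 7565.6 m.
ln(613/330.8) = ln(1.8531) = 0.61686.
Δz = 7565.6 × 0.61686 = 4666.9 m.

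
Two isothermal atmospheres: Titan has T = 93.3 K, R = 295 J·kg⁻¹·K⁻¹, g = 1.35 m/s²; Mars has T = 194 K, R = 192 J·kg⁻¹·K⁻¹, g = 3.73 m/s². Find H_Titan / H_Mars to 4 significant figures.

H = RT/g for each body.
H_Titan = 295 × 93.3 / 1.35 = 20388 m.
H_Mars = 192 × 194 / 3.73 = 9986.1 m.
H_Titan/H_Mars = 20388/9986.1 = 2.0416.

H_Titan/H_Mars ≈ 2.042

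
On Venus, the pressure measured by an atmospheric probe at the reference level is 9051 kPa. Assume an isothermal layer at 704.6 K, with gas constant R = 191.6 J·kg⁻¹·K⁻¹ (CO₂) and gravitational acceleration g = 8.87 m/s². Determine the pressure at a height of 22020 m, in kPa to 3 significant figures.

Scale height: H = RT/g = 191.6 × 704.6 / 8.87 = 15220 m.
Barometric formula: P = P₀ exp(−z/H).
z/H = 22020/15220 = 1.4468; exp(−1.4468) = 0.23532.
P = 9051 × 0.23532 = 2129.9 kPa.

P ≈ 2130 kPa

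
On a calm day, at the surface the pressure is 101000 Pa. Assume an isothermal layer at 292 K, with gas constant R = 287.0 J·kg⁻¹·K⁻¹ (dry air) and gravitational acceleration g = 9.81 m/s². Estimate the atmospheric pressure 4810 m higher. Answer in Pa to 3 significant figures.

Scale height: H = RT/g = 287.0 × 292 / 9.81 = 8542.7 m.
Barometric formula: P = P₀ exp(−z/H).
z/H = 4810.0/8542.7 = 0.56305; exp(−0.56305) = 0.56947.
P = 101000 × 0.56947 = 57516 Pa.

P ≈ 57500 Pa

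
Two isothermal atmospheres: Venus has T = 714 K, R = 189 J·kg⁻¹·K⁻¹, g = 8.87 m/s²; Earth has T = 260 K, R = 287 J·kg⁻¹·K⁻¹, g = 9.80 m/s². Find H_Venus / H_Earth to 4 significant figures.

H_Venus/H_Earth ≈ 1.998

H = RT/g for each body.
H_Venus = 189 × 714 / 8.87 = 15214 m.
H_Earth = 287 × 260 / 9.80 = 7614.3 m.
H_Venus/H_Earth = 15214/7614.3 = 1.9981.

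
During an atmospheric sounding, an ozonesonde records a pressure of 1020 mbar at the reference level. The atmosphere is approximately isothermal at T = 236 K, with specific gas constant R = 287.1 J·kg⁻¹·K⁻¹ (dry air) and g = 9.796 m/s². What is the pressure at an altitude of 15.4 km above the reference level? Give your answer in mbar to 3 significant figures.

P ≈ 110 mbar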